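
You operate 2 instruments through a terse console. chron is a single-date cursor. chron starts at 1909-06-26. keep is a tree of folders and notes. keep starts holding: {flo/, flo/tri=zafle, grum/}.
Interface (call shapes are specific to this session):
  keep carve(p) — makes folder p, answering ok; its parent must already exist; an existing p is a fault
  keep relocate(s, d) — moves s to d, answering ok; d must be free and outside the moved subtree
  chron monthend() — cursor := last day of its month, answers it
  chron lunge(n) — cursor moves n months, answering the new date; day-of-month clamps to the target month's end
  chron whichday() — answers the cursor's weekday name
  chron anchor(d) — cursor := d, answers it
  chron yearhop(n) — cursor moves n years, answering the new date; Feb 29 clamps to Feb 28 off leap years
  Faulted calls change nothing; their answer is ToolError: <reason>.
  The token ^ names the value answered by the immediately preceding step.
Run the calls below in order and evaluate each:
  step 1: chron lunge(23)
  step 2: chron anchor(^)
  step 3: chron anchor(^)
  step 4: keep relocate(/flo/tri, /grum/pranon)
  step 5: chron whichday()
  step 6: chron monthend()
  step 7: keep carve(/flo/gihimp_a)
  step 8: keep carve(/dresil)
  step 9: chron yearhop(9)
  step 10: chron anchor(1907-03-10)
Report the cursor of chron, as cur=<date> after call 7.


>> chron lunge(n→23)
<< 1911-05-26
>> chron anchor(d→^)
<< 1911-05-26
>> chron anchor(d→^)
<< 1911-05-26
>> keep relocate(s→/flo/tri, d→/grum/pranon)
<< ok
>> chron whichday()
<< Friday
>> chron monthend()
<< 1911-05-31
>> keep carve(p→/flo/gihimp_a)
<< ok
>> keep carve(p→/dresil)
<< ok
>> chron yearhop(n→9)
<< 1920-05-31
>> chron anchor(d→1907-03-10)
<< 1907-03-10

Answer: cur=1911-05-31


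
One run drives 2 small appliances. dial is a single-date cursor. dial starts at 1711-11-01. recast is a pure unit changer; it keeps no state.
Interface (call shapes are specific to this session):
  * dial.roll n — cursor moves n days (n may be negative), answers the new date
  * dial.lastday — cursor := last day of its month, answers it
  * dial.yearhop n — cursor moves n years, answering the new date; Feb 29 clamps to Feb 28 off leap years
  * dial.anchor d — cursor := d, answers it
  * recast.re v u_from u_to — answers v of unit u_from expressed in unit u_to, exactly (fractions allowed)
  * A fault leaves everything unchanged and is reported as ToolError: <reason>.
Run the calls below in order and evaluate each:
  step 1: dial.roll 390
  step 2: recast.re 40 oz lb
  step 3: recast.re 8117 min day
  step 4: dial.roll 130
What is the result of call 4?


Answer: 1713-04-04

Derivation:
I invoke roll passing n=390, and see 1712-11-25.
Now I run re passing v=40, u_from=oz, u_to=lb, and get 5/2.
I use re passing v=8117, u_from=min, u_to=day, giving 8117/1440.
Invoking roll passing n=130, giving 1713-04-04.


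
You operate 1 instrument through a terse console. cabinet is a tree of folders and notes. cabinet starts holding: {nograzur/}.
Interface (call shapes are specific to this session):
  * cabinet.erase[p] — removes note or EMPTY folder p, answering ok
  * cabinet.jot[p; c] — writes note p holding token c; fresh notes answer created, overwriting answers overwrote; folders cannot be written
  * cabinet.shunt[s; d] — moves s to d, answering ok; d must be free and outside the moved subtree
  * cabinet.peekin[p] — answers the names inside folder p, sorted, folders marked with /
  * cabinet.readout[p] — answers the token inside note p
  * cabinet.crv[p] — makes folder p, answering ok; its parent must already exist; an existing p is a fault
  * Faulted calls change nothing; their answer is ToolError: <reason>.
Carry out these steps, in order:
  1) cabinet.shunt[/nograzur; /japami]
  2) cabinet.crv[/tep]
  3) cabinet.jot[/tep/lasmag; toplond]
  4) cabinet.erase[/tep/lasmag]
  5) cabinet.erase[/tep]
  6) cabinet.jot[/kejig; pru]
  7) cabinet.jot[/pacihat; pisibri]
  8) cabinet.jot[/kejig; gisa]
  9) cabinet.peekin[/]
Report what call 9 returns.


Step: shunt[s='/nograzur'; d='/japami']
Result: ok
Step: crv[p='/tep']
Result: ok
Step: jot[p='/tep/lasmag'; c='toplond']
Result: created
Step: erase[p='/tep/lasmag']
Result: ok
Step: erase[p='/tep']
Result: ok
Step: jot[p='/kejig'; c='pru']
Result: created
Step: jot[p='/pacihat'; c='pisibri']
Result: created
Step: jot[p='/kejig'; c='gisa']
Result: overwrote
Step: peekin[p='/']
Result: [japami/, kejig, pacihat]

Answer: [japami/, kejig, pacihat]


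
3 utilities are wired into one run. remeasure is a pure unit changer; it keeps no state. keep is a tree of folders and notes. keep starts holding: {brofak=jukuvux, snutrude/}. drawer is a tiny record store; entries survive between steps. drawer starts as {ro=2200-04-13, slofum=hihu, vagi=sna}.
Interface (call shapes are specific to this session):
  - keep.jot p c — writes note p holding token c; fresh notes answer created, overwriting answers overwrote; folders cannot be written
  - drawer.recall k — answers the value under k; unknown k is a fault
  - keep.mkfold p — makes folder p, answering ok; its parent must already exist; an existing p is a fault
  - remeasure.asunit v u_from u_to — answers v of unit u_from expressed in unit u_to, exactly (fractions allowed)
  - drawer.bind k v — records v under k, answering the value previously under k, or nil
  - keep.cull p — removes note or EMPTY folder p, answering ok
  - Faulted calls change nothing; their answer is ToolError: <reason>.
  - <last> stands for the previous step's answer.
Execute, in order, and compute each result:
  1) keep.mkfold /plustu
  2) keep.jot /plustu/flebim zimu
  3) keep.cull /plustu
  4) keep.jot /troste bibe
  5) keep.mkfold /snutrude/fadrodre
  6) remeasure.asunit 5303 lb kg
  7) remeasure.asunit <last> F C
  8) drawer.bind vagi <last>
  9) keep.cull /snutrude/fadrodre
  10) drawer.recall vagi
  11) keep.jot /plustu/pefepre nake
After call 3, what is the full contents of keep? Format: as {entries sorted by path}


Answer: {brofak=jukuvux, plustu/, plustu/flebim=zimu, snutrude/}

Derivation:
% mkfold p: /plustu
[out] ok
% jot p: /plustu/flebim c: zimu
[out] created
% cull p: /plustu
[out] ToolError: not empty
% jot p: /troste c: bibe
[out] created
% mkfold p: /snutrude/fadrodre
[out] ok
% asunit v: 5303 u_from: lb u_to: kg
[out] 240540033811/100000000
% asunit v: <last> u_from: F u_to: C
[out] 237340033811/180000000
% bind k: vagi v: <last>
[out] sna
% cull p: /snutrude/fadrodre
[out] ok
% recall k: vagi
[out] 237340033811/180000000
% jot p: /plustu/pefepre c: nake
[out] created


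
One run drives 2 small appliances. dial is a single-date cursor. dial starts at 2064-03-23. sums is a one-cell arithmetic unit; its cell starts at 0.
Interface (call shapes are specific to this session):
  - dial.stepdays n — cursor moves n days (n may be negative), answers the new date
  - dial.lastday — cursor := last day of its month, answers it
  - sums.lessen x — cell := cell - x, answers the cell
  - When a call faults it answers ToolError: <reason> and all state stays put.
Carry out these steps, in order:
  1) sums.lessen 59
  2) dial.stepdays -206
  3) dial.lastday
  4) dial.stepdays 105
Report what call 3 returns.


! 1. sums.lessen(x=59) : -59
! 2. dial.stepdays(n=-206) : 2063-08-30
! 3. dial.lastday() : 2063-08-31
! 4. dial.stepdays(n=105) : 2063-12-14

Answer: 2063-08-31


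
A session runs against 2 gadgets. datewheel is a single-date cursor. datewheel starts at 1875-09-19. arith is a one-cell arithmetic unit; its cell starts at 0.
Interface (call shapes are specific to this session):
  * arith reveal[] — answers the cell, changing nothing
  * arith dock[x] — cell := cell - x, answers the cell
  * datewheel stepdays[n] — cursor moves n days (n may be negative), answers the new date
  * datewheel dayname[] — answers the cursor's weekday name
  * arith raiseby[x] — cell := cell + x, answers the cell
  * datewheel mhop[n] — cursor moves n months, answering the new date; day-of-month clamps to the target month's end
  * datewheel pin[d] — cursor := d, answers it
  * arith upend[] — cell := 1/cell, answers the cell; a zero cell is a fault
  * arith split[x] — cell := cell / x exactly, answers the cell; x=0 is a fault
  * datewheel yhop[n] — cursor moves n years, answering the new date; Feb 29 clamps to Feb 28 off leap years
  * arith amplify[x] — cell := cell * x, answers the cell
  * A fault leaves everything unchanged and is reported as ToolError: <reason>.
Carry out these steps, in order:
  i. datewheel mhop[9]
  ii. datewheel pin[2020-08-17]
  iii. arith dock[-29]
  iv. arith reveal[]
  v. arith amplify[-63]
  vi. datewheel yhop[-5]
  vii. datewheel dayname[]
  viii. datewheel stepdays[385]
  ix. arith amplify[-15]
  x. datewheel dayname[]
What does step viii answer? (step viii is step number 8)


>>> datewheel mhop 9
  1876-06-19
>>> datewheel pin 2020-08-17
  2020-08-17
>>> arith dock -29
  29
>>> arith reveal
  29
>>> arith amplify -63
  -1827
>>> datewheel yhop -5
  2015-08-17
>>> datewheel dayname
  Monday
>>> datewheel stepdays 385
  2016-09-05
>>> arith amplify -15
  27405
>>> datewheel dayname
  Monday

Answer: 2016-09-05


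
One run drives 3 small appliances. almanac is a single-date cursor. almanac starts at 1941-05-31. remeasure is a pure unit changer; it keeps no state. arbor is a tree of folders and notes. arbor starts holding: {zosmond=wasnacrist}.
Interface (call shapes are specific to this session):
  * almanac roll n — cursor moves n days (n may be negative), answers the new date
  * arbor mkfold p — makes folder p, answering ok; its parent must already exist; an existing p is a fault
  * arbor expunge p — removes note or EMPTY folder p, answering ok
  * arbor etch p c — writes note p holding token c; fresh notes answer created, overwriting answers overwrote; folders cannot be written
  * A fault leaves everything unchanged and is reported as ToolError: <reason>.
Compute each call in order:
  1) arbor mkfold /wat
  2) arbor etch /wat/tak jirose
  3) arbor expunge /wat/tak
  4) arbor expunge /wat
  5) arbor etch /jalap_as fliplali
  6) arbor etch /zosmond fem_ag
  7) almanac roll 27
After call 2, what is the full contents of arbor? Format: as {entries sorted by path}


Answer: {wat/, wat/tak=jirose, zosmond=wasnacrist}

Derivation:
% arbor mkfold p: /wat
[out] ok
% arbor etch p: /wat/tak c: jirose
[out] created
% arbor expunge p: /wat/tak
[out] ok
% arbor expunge p: /wat
[out] ok
% arbor etch p: /jalap_as c: fliplali
[out] created
% arbor etch p: /zosmond c: fem_ag
[out] overwrote
% almanac roll n: 27
[out] 1941-06-27


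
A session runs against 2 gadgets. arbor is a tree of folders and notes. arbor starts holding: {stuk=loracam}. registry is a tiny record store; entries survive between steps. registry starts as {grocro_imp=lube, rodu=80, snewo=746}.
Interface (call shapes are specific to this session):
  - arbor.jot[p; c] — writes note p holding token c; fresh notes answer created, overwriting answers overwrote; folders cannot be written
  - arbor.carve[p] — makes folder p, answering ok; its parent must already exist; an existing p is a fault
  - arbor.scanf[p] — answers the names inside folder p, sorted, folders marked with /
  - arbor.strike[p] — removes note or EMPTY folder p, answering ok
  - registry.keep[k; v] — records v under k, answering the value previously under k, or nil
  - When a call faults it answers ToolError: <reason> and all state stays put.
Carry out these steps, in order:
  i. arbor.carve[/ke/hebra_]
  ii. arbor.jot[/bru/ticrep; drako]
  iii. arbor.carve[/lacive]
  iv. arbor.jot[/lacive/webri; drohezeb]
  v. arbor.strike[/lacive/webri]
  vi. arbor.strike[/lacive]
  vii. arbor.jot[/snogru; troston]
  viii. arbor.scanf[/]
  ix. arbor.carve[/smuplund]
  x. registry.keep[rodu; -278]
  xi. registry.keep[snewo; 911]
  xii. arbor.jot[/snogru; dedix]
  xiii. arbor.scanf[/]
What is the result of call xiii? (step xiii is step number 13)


Answer: [smuplund/, snogru, stuk]

Derivation:
[in] carve p: /ke/hebra_
:: ToolError: no parent
[in] jot p: /bru/ticrep c: drako
:: ToolError: no parent
[in] carve p: /lacive
:: ok
[in] jot p: /lacive/webri c: drohezeb
:: created
[in] strike p: /lacive/webri
:: ok
[in] strike p: /lacive
:: ok
[in] jot p: /snogru c: troston
:: created
[in] scanf p: /
:: [snogru, stuk]
[in] carve p: /smuplund
:: ok
[in] keep k: rodu v: -278
:: 80
[in] keep k: snewo v: 911
:: 746
[in] jot p: /snogru c: dedix
:: overwrote
[in] scanf p: /
:: [smuplund/, snogru, stuk]


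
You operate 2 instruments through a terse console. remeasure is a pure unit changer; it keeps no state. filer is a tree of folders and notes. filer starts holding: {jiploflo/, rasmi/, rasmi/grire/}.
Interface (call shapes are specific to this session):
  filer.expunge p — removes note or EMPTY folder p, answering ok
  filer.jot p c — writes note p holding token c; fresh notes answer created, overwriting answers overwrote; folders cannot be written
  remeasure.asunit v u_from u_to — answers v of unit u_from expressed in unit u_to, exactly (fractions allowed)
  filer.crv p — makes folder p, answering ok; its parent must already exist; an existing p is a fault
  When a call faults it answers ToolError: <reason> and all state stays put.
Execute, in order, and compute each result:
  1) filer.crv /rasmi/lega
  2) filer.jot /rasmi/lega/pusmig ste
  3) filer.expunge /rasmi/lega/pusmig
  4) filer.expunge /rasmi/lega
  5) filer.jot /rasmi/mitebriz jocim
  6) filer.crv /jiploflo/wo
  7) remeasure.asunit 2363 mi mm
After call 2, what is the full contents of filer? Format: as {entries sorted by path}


Using filer.crv(p→/rasmi/lega), and get ok.
Using filer.jot(p→/rasmi/lega/pusmig, c→ste), — result: created.
I invoke filer.expunge(p→/rasmi/lega/pusmig), giving ok.
Now I run filer.expunge(p→/rasmi/lega), giving ok.
Using filer.jot(p→/rasmi/mitebriz, c→jocim), and see created.
Then filer.crv(p→/jiploflo/wo): ok.
I invoke remeasure.asunit(v→2363, u_from→mi, u_to→mm), and get 3802879872.

Answer: {jiploflo/, rasmi/, rasmi/grire/, rasmi/lega/, rasmi/lega/pusmig=ste}


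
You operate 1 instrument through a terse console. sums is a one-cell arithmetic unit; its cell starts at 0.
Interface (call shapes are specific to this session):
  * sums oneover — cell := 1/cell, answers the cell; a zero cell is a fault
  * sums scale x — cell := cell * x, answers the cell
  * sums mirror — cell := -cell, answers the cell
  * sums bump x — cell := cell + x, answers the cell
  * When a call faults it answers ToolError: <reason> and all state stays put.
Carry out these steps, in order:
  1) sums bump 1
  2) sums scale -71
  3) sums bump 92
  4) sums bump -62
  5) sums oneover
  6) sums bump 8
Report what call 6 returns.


Answer: 327/41

Derivation:
;; 1. sums bump(x='1') => 1
;; 2. sums scale(x='-71') => -71
;; 3. sums bump(x='92') => 21
;; 4. sums bump(x='-62') => -41
;; 5. sums oneover() => -1/41
;; 6. sums bump(x='8') => 327/41


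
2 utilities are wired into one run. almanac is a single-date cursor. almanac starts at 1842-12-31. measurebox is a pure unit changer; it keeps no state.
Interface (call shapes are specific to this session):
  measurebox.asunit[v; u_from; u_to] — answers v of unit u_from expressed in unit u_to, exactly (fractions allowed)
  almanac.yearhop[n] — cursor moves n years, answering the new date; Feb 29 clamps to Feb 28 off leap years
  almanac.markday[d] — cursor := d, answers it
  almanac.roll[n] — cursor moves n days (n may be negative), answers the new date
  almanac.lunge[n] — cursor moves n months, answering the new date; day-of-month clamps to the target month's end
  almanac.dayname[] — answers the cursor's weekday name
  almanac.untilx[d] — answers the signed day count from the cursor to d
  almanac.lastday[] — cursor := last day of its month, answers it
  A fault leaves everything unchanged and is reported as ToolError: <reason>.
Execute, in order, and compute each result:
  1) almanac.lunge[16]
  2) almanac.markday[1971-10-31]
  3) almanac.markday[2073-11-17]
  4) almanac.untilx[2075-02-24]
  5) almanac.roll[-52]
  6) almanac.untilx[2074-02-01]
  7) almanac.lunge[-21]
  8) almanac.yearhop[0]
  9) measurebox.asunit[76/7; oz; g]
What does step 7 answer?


// almanac.lunge(n: 16) -> 1844-04-30
// almanac.markday(d: 1971-10-31) -> 1971-10-31
// almanac.markday(d: 2073-11-17) -> 2073-11-17
// almanac.untilx(d: 2075-02-24) -> 464
// almanac.roll(n: -52) -> 2073-09-26
// almanac.untilx(d: 2074-02-01) -> 128
// almanac.lunge(n: -21) -> 2071-12-26
// almanac.yearhop(n: 0) -> 2071-12-26
// measurebox.asunit(v: 76/7, u_from: oz, u_to: g) -> 123117929/400000

Answer: 2071-12-26


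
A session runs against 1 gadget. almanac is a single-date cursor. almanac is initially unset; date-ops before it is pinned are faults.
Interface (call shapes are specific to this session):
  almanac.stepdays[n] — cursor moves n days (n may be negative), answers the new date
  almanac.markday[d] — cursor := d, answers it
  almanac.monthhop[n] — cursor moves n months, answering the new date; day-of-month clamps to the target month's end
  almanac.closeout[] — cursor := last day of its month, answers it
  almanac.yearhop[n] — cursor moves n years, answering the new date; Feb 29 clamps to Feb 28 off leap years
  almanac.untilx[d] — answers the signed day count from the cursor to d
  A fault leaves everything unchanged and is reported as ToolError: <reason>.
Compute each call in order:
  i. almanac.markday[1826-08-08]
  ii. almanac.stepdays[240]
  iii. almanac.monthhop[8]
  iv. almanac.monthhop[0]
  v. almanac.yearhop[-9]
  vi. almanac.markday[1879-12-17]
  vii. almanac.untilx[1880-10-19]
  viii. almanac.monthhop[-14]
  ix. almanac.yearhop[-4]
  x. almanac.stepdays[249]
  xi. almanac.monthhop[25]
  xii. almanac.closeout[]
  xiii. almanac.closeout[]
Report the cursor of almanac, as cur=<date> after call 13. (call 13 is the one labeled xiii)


// almanac.markday(d='1826-08-08') -> 1826-08-08
// almanac.stepdays(n='240') -> 1827-04-05
// almanac.monthhop(n='8') -> 1827-12-05
// almanac.monthhop(n='0') -> 1827-12-05
// almanac.yearhop(n='-9') -> 1818-12-05
// almanac.markday(d='1879-12-17') -> 1879-12-17
// almanac.untilx(d='1880-10-19') -> 307
// almanac.monthhop(n='-14') -> 1878-10-17
// almanac.yearhop(n='-4') -> 1874-10-17
// almanac.stepdays(n='249') -> 1875-06-23
// almanac.monthhop(n='25') -> 1877-07-23
// almanac.closeout() -> 1877-07-31
// almanac.closeout() -> 1877-07-31

Answer: cur=1877-07-31


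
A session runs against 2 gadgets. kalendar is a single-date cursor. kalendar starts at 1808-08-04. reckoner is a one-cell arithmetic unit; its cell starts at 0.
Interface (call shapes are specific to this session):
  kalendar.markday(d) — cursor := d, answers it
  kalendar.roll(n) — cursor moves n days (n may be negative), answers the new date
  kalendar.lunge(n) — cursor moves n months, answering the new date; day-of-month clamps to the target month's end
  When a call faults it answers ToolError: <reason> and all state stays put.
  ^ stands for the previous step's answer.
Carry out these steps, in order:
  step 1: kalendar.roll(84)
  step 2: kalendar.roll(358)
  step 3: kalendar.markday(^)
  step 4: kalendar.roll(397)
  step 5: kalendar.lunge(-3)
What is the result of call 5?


Answer: 1810-08-21

Derivation:
Using kalendar.roll using n=84, giving 1808-10-27.
Invoking kalendar.roll using n=358, and observe 1809-10-20.
Now I run kalendar.markday using d=^, yielding 1809-10-20.
Now I run kalendar.roll using n=397: 1810-11-21.
Calling kalendar.lunge using n=-3, and get 1810-08-21.


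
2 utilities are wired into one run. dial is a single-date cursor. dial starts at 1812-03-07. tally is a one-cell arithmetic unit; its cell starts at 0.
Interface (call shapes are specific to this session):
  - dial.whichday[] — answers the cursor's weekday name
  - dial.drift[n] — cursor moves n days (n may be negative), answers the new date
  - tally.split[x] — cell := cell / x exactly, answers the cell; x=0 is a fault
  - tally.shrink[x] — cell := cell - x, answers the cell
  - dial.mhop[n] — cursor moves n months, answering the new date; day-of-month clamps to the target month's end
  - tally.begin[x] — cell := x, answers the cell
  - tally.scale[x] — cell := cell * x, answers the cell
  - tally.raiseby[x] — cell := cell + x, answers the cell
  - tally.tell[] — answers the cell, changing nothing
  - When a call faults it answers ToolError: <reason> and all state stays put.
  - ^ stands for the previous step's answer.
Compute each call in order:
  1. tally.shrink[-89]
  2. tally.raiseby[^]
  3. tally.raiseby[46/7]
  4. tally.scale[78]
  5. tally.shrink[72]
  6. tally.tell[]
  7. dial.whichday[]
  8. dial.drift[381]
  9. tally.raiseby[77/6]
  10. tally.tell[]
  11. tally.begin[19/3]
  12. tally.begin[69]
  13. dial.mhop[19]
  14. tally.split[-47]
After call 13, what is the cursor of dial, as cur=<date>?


Answer: cur=1814-10-23

Derivation:
;; 1. tally.shrink(x→-89) -> 89
;; 2. tally.raiseby(x→^) -> 178
;; 3. tally.raiseby(x→46/7) -> 1292/7
;; 4. tally.scale(x→78) -> 100776/7
;; 5. tally.shrink(x→72) -> 100272/7
;; 6. tally.tell() -> 100272/7
;; 7. dial.whichday() -> Saturday
;; 8. dial.drift(n→381) -> 1813-03-23
;; 9. tally.raiseby(x→77/6) -> 602171/42
;; 10. tally.tell() -> 602171/42
;; 11. tally.begin(x→19/3) -> 19/3
;; 12. tally.begin(x→69) -> 69
;; 13. dial.mhop(n→19) -> 1814-10-23
;; 14. tally.split(x→-47) -> -69/47


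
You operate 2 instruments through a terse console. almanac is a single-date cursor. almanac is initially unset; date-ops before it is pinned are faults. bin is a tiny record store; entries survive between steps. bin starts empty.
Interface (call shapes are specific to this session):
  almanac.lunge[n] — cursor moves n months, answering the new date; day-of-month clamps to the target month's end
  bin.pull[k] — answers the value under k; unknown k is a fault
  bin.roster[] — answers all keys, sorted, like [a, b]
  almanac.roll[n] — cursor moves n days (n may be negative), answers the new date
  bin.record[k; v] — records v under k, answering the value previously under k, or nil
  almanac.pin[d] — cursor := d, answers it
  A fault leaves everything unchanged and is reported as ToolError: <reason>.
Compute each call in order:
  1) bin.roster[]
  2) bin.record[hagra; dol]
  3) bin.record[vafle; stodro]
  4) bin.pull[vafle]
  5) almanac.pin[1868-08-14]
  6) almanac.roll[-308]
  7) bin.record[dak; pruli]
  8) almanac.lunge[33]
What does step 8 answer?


Answer: 1870-07-11

Derivation:
→ bin.roster()
← []
→ bin.record(k='hagra', v='dol')
← nil
→ bin.record(k='vafle', v='stodro')
← nil
→ bin.pull(k='vafle')
← stodro
→ almanac.pin(d='1868-08-14')
← 1868-08-14
→ almanac.roll(n='-308')
← 1867-10-11
→ bin.record(k='dak', v='pruli')
← nil
→ almanac.lunge(n='33')
← 1870-07-11


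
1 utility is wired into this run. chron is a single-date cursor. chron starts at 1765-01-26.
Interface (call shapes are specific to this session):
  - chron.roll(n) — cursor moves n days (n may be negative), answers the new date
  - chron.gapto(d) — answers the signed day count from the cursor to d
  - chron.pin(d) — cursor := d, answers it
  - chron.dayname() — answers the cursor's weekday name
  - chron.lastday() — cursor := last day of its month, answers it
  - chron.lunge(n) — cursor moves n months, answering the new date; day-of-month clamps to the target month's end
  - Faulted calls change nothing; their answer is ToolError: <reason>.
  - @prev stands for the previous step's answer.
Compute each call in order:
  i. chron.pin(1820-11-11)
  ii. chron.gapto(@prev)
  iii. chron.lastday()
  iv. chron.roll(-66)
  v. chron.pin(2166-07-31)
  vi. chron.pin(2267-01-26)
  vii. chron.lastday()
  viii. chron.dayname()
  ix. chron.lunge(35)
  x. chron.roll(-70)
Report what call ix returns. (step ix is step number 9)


Answer: 2269-12-31

Derivation:
Then chron.pin with d→1820-11-11, giving 1820-11-11.
I try chron.gapto with d→@prev: 0.
I invoke chron.lastday(), which returns 1820-11-30.
I call chron.roll with n→-66, → 1820-09-25.
Calling chron.pin with d→2166-07-31, — result: 2166-07-31.
Now I run chron.pin with d→2267-01-26: 2267-01-26.
Now I run chron.lastday(), → 2267-01-31.
I try chron.dayname, and observe Thursday.
I call chron.lunge with n→35, → 2269-12-31.
I use chron.roll with n→-70, which returns 2269-10-22.


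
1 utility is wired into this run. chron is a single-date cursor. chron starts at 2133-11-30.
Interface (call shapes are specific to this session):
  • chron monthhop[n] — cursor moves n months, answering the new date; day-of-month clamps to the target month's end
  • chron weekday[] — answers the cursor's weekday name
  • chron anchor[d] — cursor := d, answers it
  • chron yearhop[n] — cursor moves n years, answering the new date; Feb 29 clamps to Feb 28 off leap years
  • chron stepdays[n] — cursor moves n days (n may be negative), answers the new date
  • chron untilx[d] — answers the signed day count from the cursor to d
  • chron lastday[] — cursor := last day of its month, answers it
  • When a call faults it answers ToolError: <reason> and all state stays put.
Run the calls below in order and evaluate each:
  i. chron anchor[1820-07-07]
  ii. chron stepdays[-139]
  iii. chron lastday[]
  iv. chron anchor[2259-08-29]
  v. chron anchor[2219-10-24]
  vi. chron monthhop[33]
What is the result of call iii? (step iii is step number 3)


Answer: 1820-02-29

Derivation:
Using chron anchor using 1820-07-07, which returns 1820-07-07.
Then chron stepdays using -139, yielding 1820-02-19.
I try chron lastday, giving 1820-02-29.
Next I call chron anchor using 2259-08-29, which returns 2259-08-29.
I invoke chron anchor using 2219-10-24, which returns 2219-10-24.
Next I call chron monthhop using 33: 2222-07-24.


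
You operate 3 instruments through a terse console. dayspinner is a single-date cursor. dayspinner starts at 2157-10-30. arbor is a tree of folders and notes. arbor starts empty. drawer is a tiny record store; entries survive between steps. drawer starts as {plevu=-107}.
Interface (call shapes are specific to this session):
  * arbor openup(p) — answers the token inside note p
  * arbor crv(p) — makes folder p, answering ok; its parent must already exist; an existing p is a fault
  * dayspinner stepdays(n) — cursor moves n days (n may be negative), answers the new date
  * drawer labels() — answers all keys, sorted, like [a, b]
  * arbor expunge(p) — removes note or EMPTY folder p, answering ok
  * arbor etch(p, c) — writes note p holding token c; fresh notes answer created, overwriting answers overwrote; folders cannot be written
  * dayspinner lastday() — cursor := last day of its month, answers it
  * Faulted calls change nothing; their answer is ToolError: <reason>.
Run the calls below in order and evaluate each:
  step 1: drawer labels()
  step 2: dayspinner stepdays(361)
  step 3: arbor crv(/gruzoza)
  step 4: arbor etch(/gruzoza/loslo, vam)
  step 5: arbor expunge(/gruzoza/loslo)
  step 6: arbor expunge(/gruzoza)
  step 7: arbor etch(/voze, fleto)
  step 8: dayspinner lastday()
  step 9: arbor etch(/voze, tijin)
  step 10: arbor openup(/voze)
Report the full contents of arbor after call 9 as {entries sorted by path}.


·→ drawer labels()
·← [plevu]
·→ dayspinner stepdays(n: 361)
·← 2158-10-26
·→ arbor crv(p: /gruzoza)
·← ok
·→ arbor etch(p: /gruzoza/loslo, c: vam)
·← created
·→ arbor expunge(p: /gruzoza/loslo)
·← ok
·→ arbor expunge(p: /gruzoza)
·← ok
·→ arbor etch(p: /voze, c: fleto)
·← created
·→ dayspinner lastday()
·← 2158-10-31
·→ arbor etch(p: /voze, c: tijin)
·← overwrote
·→ arbor openup(p: /voze)
·← tijin

Answer: {voze=tijin}


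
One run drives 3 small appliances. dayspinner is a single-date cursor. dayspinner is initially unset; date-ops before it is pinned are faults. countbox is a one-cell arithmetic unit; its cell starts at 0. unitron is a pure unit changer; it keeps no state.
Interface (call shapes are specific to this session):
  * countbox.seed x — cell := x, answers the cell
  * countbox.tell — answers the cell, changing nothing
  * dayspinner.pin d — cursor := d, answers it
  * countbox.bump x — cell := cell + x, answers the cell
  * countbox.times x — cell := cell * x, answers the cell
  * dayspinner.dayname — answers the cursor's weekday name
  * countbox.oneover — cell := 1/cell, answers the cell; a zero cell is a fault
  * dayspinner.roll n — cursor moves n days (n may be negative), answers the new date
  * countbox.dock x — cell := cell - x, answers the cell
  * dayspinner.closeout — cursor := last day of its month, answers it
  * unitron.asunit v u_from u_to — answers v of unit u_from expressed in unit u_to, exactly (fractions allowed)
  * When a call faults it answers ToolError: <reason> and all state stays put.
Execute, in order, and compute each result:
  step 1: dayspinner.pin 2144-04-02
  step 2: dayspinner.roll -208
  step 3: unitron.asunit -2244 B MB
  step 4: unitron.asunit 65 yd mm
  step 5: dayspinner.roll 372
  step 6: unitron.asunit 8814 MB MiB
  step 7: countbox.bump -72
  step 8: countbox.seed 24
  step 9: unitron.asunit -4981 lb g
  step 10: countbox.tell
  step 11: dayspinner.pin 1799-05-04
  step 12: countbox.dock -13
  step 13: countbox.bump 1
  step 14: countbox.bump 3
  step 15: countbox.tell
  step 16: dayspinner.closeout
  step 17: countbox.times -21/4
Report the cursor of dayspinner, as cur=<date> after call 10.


[in] dayspinner.pin d=2144-04-02
  2144-04-02
[in] dayspinner.roll n=-208
  2143-09-07
[in] unitron.asunit v=-2244 u_from=B u_to=MB
  -561/250000
[in] unitron.asunit v=65 u_from=yd u_to=mm
  59436
[in] dayspinner.roll n=372
  2144-09-13
[in] unitron.asunit v=8814 u_from=MB u_to=MiB
  68859375/8192
[in] countbox.bump x=-72
  -72
[in] countbox.seed x=24
  24
[in] unitron.asunit v=-4981 u_from=lb u_to=g
  -225934359497/100000
[in] countbox.tell
  24
[in] dayspinner.pin d=1799-05-04
  1799-05-04
[in] countbox.dock x=-13
  37
[in] countbox.bump x=1
  38
[in] countbox.bump x=3
  41
[in] countbox.tell
  41
[in] dayspinner.closeout
  1799-05-31
[in] countbox.times x=-21/4
  -861/4

Answer: cur=2144-09-13


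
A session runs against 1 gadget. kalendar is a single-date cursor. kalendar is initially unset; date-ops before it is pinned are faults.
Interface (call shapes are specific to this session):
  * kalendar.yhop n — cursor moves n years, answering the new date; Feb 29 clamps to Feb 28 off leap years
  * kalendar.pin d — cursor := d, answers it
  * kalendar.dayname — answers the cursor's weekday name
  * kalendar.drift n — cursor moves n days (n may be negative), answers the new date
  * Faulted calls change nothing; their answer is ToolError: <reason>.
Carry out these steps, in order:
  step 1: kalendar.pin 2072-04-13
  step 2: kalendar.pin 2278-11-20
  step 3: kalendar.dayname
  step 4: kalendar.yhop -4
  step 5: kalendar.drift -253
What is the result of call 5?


Answer: 2274-03-12

Derivation:
-> kalendar.pin(2072-04-13)
<- 2072-04-13
-> kalendar.pin(2278-11-20)
<- 2278-11-20
-> kalendar.dayname()
<- Wednesday
-> kalendar.yhop(-4)
<- 2274-11-20
-> kalendar.drift(-253)
<- 2274-03-12


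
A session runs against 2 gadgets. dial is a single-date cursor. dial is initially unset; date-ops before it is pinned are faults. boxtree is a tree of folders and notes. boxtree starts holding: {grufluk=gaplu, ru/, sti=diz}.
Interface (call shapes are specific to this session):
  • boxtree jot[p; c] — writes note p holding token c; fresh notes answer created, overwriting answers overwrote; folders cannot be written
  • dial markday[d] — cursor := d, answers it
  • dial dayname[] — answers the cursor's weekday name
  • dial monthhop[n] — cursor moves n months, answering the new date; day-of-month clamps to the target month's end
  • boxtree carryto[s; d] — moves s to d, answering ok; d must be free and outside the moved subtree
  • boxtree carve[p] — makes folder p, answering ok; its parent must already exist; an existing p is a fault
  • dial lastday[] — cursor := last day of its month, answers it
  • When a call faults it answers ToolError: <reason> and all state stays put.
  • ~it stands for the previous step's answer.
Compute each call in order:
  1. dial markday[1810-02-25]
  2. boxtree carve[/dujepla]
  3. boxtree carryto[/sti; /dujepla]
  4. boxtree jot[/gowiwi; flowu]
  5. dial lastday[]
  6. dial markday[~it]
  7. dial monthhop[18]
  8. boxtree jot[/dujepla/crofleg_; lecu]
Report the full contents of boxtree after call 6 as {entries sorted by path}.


% dial markday d→1810-02-25
[out] 1810-02-25
% boxtree carve p→/dujepla
[out] ok
% boxtree carryto s→/sti d→/dujepla
[out] ToolError: exists
% boxtree jot p→/gowiwi c→flowu
[out] created
% dial lastday
[out] 1810-02-28
% dial markday d→~it
[out] 1810-02-28
% dial monthhop n→18
[out] 1811-08-28
% boxtree jot p→/dujepla/crofleg_ c→lecu
[out] created

Answer: {dujepla/, gowiwi=flowu, grufluk=gaplu, ru/, sti=diz}


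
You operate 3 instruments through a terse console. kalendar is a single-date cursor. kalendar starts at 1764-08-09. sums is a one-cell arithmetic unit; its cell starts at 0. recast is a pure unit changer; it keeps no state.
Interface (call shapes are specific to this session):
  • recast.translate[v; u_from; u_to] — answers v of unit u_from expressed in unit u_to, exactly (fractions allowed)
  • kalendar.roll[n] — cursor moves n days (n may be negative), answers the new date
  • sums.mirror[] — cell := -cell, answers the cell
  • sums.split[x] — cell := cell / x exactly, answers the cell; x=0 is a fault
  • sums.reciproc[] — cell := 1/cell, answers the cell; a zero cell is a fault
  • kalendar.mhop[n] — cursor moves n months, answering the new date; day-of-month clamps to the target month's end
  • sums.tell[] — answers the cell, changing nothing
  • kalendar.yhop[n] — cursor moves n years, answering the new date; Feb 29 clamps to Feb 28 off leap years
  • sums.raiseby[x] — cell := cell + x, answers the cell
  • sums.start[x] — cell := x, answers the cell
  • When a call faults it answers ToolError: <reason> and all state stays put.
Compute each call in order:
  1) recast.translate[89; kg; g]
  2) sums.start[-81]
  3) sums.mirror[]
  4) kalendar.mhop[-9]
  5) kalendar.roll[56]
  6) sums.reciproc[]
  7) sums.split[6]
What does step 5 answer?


Answer: 1764-01-04

Derivation:
Calling recast.translate on v: 89, u_from: kg, u_to: g, yielding 89000.
Using sums.start on x: -81, yielding -81.
Now I run sums.mirror(), — result: 81.
I invoke kalendar.mhop on n: -9, yielding 1763-11-09.
Using kalendar.roll on n: 56, → 1764-01-04.
Next I call sums.reciproc, → 1/81.
Invoking sums.split on x: 6, and observe 1/486.


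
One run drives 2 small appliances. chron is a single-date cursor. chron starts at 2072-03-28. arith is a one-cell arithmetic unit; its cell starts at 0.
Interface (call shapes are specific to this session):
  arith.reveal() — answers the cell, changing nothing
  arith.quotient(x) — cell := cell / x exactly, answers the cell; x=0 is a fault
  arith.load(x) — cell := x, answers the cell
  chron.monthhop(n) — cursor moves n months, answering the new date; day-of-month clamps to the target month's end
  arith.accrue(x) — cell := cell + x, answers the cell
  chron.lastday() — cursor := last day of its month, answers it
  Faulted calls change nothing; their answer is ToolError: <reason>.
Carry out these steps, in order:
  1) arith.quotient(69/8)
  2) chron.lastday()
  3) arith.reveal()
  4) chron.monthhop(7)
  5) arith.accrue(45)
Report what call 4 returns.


Answer: 2072-10-31

Derivation:
[in] quotient x=69/8
[out] 0
[in] lastday
[out] 2072-03-31
[in] reveal
[out] 0
[in] monthhop n=7
[out] 2072-10-31
[in] accrue x=45
[out] 45


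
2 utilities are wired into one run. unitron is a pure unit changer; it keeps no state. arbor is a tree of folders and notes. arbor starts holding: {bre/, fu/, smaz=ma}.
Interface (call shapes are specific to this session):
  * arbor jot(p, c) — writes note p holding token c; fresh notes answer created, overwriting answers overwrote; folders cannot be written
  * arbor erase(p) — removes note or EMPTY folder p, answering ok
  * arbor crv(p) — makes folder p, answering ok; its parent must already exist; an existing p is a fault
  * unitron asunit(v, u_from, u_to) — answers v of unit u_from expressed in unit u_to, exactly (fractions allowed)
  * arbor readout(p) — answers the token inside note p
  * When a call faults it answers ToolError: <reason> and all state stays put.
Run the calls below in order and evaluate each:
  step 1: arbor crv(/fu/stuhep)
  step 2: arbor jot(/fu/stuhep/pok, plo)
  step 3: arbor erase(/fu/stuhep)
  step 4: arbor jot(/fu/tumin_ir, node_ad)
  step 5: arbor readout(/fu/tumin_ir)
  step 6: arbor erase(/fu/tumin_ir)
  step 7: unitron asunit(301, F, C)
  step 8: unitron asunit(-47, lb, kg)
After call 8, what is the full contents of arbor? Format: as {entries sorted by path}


Answer: {bre/, fu/, fu/stuhep/, fu/stuhep/pok=plo, smaz=ma}

Derivation:
I use arbor crv passing p='/fu/stuhep', and see ok.
Calling arbor jot passing p='/fu/stuhep/pok', c='plo', which returns created.
Calling arbor erase passing p='/fu/stuhep', — result: ToolError: not empty.
Next I call arbor jot passing p='/fu/tumin_ir', c='node_ad', — result: created.
Calling arbor readout passing p='/fu/tumin_ir', and see node_ad.
Next I call arbor erase passing p='/fu/tumin_ir': ok.
Using unitron asunit passing v='301', u_from='F', u_to='C', and get 1345/9.
I run unitron asunit passing v='-47', u_from='lb', u_to='kg', and get -2131884139/100000000.


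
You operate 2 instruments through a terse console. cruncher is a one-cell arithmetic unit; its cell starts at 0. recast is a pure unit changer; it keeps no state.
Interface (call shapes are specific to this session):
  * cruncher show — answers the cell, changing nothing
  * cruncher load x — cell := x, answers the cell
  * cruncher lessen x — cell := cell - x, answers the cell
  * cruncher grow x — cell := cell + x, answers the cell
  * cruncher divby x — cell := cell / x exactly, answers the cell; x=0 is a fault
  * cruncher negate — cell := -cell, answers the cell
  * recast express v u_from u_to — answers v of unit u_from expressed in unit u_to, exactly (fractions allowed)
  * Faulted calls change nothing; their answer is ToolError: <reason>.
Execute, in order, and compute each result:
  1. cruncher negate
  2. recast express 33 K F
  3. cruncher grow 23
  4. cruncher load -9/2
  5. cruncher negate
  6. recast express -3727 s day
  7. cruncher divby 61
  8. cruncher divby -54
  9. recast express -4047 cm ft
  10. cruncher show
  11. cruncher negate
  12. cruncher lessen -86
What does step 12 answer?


Answer: 62953/732

Derivation:
I try cruncher negate: 0.
I try recast express on v: 33, u_from: K, u_to: F, — result: -40027/100.
I try cruncher grow on x: 23, — result: 23.
I run cruncher load on x: -9/2: -9/2.
Using cruncher negate(), which returns 9/2.
Next I call recast express on v: -3727, u_from: s, u_to: day, giving -3727/86400.
I run cruncher divby on x: 61, yielding 9/122.
I invoke cruncher divby on x: -54, yielding -1/732.
I invoke recast express on v: -4047, u_from: cm, u_to: ft: -33725/254.
I use cruncher show, which returns -1/732.
Then cruncher negate(), which returns 1/732.
Calling cruncher lessen on x: -86, and see 62953/732.


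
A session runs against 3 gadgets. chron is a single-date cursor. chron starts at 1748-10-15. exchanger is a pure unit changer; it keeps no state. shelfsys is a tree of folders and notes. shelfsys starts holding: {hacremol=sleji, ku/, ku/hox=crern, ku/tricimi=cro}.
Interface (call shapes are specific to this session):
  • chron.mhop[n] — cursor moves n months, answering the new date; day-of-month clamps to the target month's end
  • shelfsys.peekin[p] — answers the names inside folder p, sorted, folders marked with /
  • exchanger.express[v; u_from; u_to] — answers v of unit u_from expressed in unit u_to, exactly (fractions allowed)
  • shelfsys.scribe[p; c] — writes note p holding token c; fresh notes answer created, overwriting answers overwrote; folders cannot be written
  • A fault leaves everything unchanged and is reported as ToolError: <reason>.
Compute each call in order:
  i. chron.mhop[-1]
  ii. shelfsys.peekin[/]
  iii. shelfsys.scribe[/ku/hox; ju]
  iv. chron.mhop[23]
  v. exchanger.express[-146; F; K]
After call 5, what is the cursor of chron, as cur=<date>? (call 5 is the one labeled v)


Answer: cur=1750-08-15

Derivation:
[in] chron.mhop -1
[out] 1748-09-15
[in] shelfsys.peekin /
[out] [hacremol, ku/]
[in] shelfsys.scribe /ku/hox ju
[out] overwrote
[in] chron.mhop 23
[out] 1750-08-15
[in] exchanger.express -146 F K
[out] 31367/180
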